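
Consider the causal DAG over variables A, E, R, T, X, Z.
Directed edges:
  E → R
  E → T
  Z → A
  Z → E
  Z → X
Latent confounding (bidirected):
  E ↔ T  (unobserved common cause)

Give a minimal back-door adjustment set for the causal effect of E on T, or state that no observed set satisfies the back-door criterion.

E→T: no observed back-door set.

desc(E)\{E}={R,T}; candidates ⊆ {A,X,Z}.
E↔T: latent back-door arc(s) into E.
size 0: {}; under {} E still reaches {A,T,X,Z} ∋ T.
size 1: {A}, {X}, {Z}; under {A} E still reaches {T,X,Z} ∋ T.
size 2: {A,X}, {A,Z}, {X,Z}; under {A,X} E still reaches {T,Z} ∋ T.
E↔T cannot be blocked by any observed set — no back-door set.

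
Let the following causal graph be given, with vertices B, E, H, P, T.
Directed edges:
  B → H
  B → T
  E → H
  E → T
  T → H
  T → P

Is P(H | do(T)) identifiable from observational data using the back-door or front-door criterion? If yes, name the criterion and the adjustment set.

desc(T)\{T}={H,P}; candidates ⊆ {B,E}.
size 0: {}; under {} T still reaches {B,E,H} ∋ H.
size 1: {B}, {E}; under {B} T still reaches {E,H} ∋ H.
{B,E}: T⊥H given {B,E} in G with T→· removed — back-door holds.
P(H|do(T)) = Σ_{B,E} P(H|T,B,E)·P(B,E).

P(H|do(T)): backdoor, adjust for {B, E}.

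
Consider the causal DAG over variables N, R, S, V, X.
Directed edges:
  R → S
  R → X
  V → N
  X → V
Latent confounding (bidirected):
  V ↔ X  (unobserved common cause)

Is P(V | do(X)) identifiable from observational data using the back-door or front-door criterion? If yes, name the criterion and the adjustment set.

P(V|do(X)): not identifiable (no BD/FD set).

desc(X)\{X}={N,V}; candidates ⊆ {R,S}.
X↔V: latent back-door arc(s) into X.
size 0: {}; under {} X still reaches {N,R,S,V} ∋ V.
size 1: {R}, {S}; under {R} X still reaches {N,V} ∋ V.
size 2: {R,S}; under {R,S} X still reaches {N,V} ∋ V.
X↔V cannot be blocked by any observed set — no back-door set.
No mediator lies on a directed X→…→V path.
Neither criterion identifies P(V|do(X)) in this graph.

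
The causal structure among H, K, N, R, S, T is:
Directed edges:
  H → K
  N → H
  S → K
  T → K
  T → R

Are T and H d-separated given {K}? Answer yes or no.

Bayes-Ball from T | {K} reaches {H,N,R,S}.
H ∈ reach(T|{K}) ⇒ T ⊥̸ H | {K}.

No — T and H are d-connected given {K}.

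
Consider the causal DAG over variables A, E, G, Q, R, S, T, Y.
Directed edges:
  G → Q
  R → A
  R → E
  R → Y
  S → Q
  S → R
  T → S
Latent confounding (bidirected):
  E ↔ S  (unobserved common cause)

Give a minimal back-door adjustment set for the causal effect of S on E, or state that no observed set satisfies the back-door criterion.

S→E: no observed back-door set.

desc(S)\{S}={A,E,Q,R,Y}; candidates ⊆ {G,T}.
S↔E: latent back-door arc(s) into S.
size 0: {}; under {} S still reaches {E,T} ∋ E.
size 1: {G}, {T}; under {G} S still reaches {E,T} ∋ E.
size 2: {G,T}; under {G,T} S still reaches {E} ∋ E.
S↔E cannot be blocked by any observed set — no back-door set.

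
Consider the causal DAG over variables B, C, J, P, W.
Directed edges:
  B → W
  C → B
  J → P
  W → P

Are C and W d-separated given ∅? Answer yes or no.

Bayes-Ball from C | ∅ reaches {B,P,W}.
W ∈ reach(C|∅) ⇒ C ⊥̸ W | ∅.

No — C and W are d-connected given ∅.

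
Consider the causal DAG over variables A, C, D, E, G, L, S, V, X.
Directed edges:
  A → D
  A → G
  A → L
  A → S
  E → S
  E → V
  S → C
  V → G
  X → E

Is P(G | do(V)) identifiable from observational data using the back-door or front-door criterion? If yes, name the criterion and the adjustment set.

P(G|do(V)): backdoor, adjust for ∅.

desc(V)\{V}={G}; candidates ⊆ {A,C,D,E,L,S,X}.
∅: V⊥G given ∅ in G with V→· removed — back-door holds.
P(G|do(V)) = P(G|V) — no adjustment needed.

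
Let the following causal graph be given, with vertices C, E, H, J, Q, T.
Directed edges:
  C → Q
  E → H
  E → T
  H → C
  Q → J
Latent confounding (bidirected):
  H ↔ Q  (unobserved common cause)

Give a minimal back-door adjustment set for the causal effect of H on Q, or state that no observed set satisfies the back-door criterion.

H→Q: no observed back-door set.

desc(H)\{H}={C,J,Q}; candidates ⊆ {E,T}.
H↔Q: latent back-door arc(s) into H.
size 0: {}; under {} H still reaches {E,J,Q,T} ∋ Q.
size 1: {E}, {T}; under {E} H still reaches {J,Q} ∋ Q.
size 2: {E,T}; under {E,T} H still reaches {J,Q} ∋ Q.
H↔Q cannot be blocked by any observed set — no back-door set.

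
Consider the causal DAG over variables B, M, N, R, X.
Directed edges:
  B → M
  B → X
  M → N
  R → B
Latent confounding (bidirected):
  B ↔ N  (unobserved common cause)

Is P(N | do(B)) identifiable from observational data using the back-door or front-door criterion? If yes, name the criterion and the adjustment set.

P(N|do(B)): frontdoor, adjust for {M}.

desc(B)\{B}={M,N,X}; candidates ⊆ {R}.
B↔N: latent back-door arc(s) into B.
size 0: {}; under {} B still reaches {N,R} ∋ N.
size 1: {R}; under {R} B still reaches {N} ∋ N.
B↔N cannot be blocked by any observed set — no back-door set.
{M}: (i) intercepts every directed B→N path; (ii) no back-door B→{M}; (iii) {B} blocks every back-door {M}→N. Front-door holds.
P(N|do(B)) = Σ_{M} P(M|B) Σ_{B'} P(N|M,B')P(B').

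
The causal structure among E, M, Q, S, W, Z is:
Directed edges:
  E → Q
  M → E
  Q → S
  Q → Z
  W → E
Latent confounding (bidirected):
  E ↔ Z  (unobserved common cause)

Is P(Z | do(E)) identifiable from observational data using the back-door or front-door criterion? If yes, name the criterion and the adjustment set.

desc(E)\{E}={Q,S,Z}; candidates ⊆ {M,W}.
E↔Z: latent back-door arc(s) into E.
size 0: {}; under {} E still reaches {M,W,Z} ∋ Z.
size 1: {M}, {W}; under {M} E still reaches {W,Z} ∋ Z.
size 2: {M,W}; under {M,W} E still reaches {Z} ∋ Z.
E↔Z cannot be blocked by any observed set — no back-door set.
{Q}: (i) intercepts every directed E→Z path; (ii) no back-door E→{Q}; (iii) {E} blocks every back-door {Q}→Z. Front-door holds.
P(Z|do(E)) = Σ_{Q} P(Q|E) Σ_{E'} P(Z|Q,E')P(E').

P(Z|do(E)): frontdoor, adjust for {Q}.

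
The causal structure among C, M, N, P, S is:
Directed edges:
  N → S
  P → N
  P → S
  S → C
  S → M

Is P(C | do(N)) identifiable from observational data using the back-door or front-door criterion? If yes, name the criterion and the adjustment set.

P(C|do(N)): backdoor, adjust for {P}.

desc(N)\{N}={C,M,S}; candidates ⊆ {P}.
size 0: {}; under {} N still reaches {C,M,P,S} ∋ C.
{P}: N⊥C given {P} in G with N→· removed — back-door holds.
P(C|do(N)) = Σ_{P} P(C|N,P)·P(P).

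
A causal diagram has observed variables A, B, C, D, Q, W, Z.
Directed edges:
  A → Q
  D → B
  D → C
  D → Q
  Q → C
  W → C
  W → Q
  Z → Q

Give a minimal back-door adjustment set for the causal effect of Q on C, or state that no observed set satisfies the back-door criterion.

Q→C: minimal back-door set {D, W}.

desc(Q)\{Q}={C}; candidates ⊆ {A,B,D,W,Z}.
size 0: {}; under {} Q still reaches {A,B,C,D,W,Z} ∋ C.
size 1: {A}, {B}, {D} …(+2); under {A} Q still reaches {B,C,D,W,Z} ∋ C.
{D,W}: Q⊥C given {D,W} in G with Q→· removed — back-door holds.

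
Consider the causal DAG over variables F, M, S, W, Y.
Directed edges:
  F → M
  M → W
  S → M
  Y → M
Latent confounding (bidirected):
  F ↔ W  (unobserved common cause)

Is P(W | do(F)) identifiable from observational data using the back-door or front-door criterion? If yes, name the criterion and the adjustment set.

P(W|do(F)): frontdoor, adjust for {M}.

desc(F)\{F}={M,W}; candidates ⊆ {S,Y}.
F↔W: latent back-door arc(s) into F.
size 0: {}; under {} F still reaches {W} ∋ W.
size 1: {S}, {Y}; under {S} F still reaches {W} ∋ W.
size 2: {S,Y}; under {S,Y} F still reaches {W} ∋ W.
F↔W cannot be blocked by any observed set — no back-door set.
{M}: (i) intercepts every directed F→W path; (ii) no back-door F→{M}; (iii) {F} blocks every back-door {M}→W. Front-door holds.
P(W|do(F)) = Σ_{M} P(M|F) Σ_{F'} P(W|M,F')P(F').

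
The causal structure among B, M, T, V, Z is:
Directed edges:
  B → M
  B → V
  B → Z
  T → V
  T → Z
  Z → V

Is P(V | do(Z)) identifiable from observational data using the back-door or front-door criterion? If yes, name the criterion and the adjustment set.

desc(Z)\{Z}={V}; candidates ⊆ {B,M,T}.
size 0: {}; under {} Z still reaches {B,M,T,V} ∋ V.
size 1: {B}, {M}, {T}; under {B} Z still reaches {T,V} ∋ V.
{B,T}: Z⊥V given {B,T} in G with Z→· removed — back-door holds.
P(V|do(Z)) = Σ_{B,T} P(V|Z,B,T)·P(B,T).

P(V|do(Z)): backdoor, adjust for {B, T}.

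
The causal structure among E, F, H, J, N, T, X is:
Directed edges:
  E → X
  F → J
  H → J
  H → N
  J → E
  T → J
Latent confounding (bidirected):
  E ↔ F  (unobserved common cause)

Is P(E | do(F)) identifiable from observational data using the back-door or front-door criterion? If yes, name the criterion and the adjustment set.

P(E|do(F)): frontdoor, adjust for {J}.

desc(F)\{F}={E,J,X}; candidates ⊆ {H,N,T}.
F↔E: latent back-door arc(s) into F.
size 0: {}; under {} F still reaches {E,X} ∋ E.
size 1: {H}, {N}, {T}; under {H} F still reaches {E,X} ∋ E.
size 2: {H,N}, {H,T}, {N,T}; under {H,N} F still reaches {E,X} ∋ E.
F↔E cannot be blocked by any observed set — no back-door set.
{J}: (i) intercepts every directed F→E path; (ii) no back-door F→{J}; (iii) {F} blocks every back-door {J}→E. Front-door holds.
P(E|do(F)) = Σ_{J} P(J|F) Σ_{F'} P(E|J,F')P(F').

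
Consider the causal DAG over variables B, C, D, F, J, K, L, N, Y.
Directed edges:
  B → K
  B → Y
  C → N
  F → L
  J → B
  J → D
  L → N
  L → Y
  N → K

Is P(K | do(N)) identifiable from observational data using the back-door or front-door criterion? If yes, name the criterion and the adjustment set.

P(K|do(N)): backdoor, adjust for ∅.

desc(N)\{N}={K}; candidates ⊆ {B,C,D,F,J,L,Y}.
∅: N⊥K given ∅ in G with N→· removed — back-door holds.
P(K|do(N)) = P(K|N) — no adjustment needed.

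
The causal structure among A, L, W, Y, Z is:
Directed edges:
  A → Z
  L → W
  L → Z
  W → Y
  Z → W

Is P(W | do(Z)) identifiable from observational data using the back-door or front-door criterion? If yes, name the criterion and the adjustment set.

P(W|do(Z)): backdoor, adjust for {L}.

desc(Z)\{Z}={W,Y}; candidates ⊆ {A,L}.
size 0: {}; under {} Z still reaches {A,L,W,Y} ∋ W.
{L}: Z⊥W given {L} in G with Z→· removed — back-door holds.
P(W|do(Z)) = Σ_{L} P(W|Z,L)·P(L).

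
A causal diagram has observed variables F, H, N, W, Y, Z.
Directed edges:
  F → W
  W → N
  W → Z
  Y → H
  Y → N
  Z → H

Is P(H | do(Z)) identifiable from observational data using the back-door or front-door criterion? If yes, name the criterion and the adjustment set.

P(H|do(Z)): backdoor, adjust for ∅.

desc(Z)\{Z}={H}; candidates ⊆ {F,N,W,Y}.
∅: Z⊥H given ∅ in G with Z→· removed — back-door holds.
P(H|do(Z)) = P(H|Z) — no adjustment needed.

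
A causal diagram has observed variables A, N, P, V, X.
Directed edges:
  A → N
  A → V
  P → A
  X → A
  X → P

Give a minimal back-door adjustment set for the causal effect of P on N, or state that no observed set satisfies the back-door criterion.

desc(P)\{P}={A,N,V}; candidates ⊆ {X}.
size 0: {}; under {} P still reaches {A,N,V,X} ∋ N.
{X}: P⊥N given {X} in G with P→· removed — back-door holds.

P→N: minimal back-door set {X}.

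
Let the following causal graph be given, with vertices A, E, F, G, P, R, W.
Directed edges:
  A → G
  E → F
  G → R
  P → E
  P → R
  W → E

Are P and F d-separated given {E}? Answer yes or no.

Bayes-Ball from P | {E} reaches {R,W}.
F ∉ reach(P|{E}) ⇒ P ⊥ F | {E}.

Yes — P ⊥ F | {E}.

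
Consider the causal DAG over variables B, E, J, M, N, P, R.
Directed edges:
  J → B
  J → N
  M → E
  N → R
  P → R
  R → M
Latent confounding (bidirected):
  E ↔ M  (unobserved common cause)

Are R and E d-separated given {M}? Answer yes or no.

No — R and E are d-connected given {M}.

Bayes-Ball from R | {M} reaches {B,E,J,N,P}.
E ∈ reach(R|{M}) ⇒ R ⊥̸ E | {M}.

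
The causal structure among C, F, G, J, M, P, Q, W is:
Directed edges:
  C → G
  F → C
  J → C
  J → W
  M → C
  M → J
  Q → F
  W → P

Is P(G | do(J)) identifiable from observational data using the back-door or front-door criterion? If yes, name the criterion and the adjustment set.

P(G|do(J)): backdoor, adjust for {M}.

desc(J)\{J}={C,G,P,W}; candidates ⊆ {F,M,Q}.
size 0: {}; under {} J still reaches {C,G,M} ∋ G.
{M}: J⊥G given {M} in G with J→· removed — back-door holds.
P(G|do(J)) = Σ_{M} P(G|J,M)·P(M).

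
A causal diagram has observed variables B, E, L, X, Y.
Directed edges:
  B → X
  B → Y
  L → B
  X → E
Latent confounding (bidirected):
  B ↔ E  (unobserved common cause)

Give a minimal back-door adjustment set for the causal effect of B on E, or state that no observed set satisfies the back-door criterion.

B→E: no observed back-door set.

desc(B)\{B}={E,X,Y}; candidates ⊆ {L}.
B↔E: latent back-door arc(s) into B.
size 0: {}; under {} B still reaches {E,L} ∋ E.
size 1: {L}; under {L} B still reaches {E} ∋ E.
B↔E cannot be blocked by any observed set — no back-door set.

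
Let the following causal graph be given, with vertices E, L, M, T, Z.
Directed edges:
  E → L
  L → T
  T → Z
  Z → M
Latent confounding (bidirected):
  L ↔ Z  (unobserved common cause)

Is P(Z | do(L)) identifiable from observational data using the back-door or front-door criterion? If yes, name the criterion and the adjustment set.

P(Z|do(L)): frontdoor, adjust for {T}.

desc(L)\{L}={M,T,Z}; candidates ⊆ {E}.
L↔Z: latent back-door arc(s) into L.
size 0: {}; under {} L still reaches {E,M,Z} ∋ Z.
size 1: {E}; under {E} L still reaches {M,Z} ∋ Z.
L↔Z cannot be blocked by any observed set — no back-door set.
{T}: (i) intercepts every directed L→Z path; (ii) no back-door L→{T}; (iii) {L} blocks every back-door {T}→Z. Front-door holds.
P(Z|do(L)) = Σ_{T} P(T|L) Σ_{L'} P(Z|T,L')P(L').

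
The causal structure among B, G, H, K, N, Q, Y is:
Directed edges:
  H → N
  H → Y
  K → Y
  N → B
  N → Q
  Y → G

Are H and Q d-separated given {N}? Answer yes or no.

Yes — H ⊥ Q | {N}.

Bayes-Ball from H | {N} reaches {G,Y}.
Q ∉ reach(H|{N}) ⇒ H ⊥ Q | {N}.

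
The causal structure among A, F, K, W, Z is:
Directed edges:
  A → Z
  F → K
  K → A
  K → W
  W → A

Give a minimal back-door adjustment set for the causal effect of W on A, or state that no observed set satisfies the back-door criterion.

W→A: minimal back-door set {K}.

desc(W)\{W}={A,Z}; candidates ⊆ {F,K}.
size 0: {}; under {} W still reaches {A,F,K,Z} ∋ A.
{K}: W⊥A given {K} in G with W→· removed — back-door holds.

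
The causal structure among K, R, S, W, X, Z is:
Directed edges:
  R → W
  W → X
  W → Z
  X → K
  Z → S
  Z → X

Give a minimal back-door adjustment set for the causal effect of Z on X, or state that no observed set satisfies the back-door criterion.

desc(Z)\{Z}={K,S,X}; candidates ⊆ {R,W}.
size 0: {}; under {} Z still reaches {K,R,W,X} ∋ X.
{W}: Z⊥X given {W} in G with Z→· removed — back-door holds.

Z→X: minimal back-door set {W}.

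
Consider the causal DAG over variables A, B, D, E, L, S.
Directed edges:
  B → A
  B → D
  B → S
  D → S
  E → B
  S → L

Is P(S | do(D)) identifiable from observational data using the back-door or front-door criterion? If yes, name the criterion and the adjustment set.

P(S|do(D)): backdoor, adjust for {B}.

desc(D)\{D}={L,S}; candidates ⊆ {A,B,E}.
size 0: {}; under {} D still reaches {A,B,E,L,S} ∋ S.
{B}: D⊥S given {B} in G with D→· removed — back-door holds.
P(S|do(D)) = Σ_{B} P(S|D,B)·P(B).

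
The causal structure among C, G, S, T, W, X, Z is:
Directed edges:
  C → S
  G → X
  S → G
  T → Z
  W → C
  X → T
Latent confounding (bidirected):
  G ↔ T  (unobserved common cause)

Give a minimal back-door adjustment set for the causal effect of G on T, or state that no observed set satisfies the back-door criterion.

desc(G)\{G}={T,X,Z}; candidates ⊆ {C,S,W}.
G↔T: latent back-door arc(s) into G.
size 0: {}; under {} G still reaches {C,S,T,W,Z} ∋ T.
size 1: {C}, {S}, {W}; under {C} G still reaches {S,T,Z} ∋ T.
size 2: {C,S}, {C,W}, {S,W}; under {C,S} G still reaches {T,Z} ∋ T.
G↔T cannot be blocked by any observed set — no back-door set.

G→T: no observed back-door set.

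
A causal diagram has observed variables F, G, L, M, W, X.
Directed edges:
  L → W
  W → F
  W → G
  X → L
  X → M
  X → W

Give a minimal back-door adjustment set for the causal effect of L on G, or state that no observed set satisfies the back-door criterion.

L→G: minimal back-door set {X}.

desc(L)\{L}={F,G,W}; candidates ⊆ {M,X}.
size 0: {}; under {} L still reaches {F,G,M,W,X} ∋ G.
{X}: L⊥G given {X} in G with L→· removed — back-door holds.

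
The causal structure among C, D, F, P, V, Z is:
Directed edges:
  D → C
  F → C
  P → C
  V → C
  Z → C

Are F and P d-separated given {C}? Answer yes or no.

Bayes-Ball from F | {C} reaches {D,P,V,Z}.
P ∈ reach(F|{C}) ⇒ F ⊥̸ P | {C}.

No — F and P are d-connected given {C}.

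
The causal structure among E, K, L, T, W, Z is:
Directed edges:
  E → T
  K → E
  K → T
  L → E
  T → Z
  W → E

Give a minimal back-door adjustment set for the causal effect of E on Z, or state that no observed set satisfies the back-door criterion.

desc(E)\{E}={T,Z}; candidates ⊆ {K,L,W}.
size 0: {}; under {} E still reaches {K,L,T,W,Z} ∋ Z.
{K}: E⊥Z given {K} in G with E→· removed — back-door holds.

E→Z: minimal back-door set {K}.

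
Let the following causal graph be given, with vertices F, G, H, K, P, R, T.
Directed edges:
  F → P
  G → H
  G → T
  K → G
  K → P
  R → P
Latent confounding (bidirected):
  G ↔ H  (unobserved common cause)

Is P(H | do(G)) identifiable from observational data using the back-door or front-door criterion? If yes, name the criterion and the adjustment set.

desc(G)\{G}={H,T}; candidates ⊆ {F,K,P,R}.
G↔H: latent back-door arc(s) into G.
size 0: {}; under {} G still reaches {H,K,P} ∋ H.
size 1: {F}, {K}, {P} …(+1); under {F} G still reaches {H,K,P} ∋ H.
size 2: {F,K}, {F,P}, {F,R} …(+3); under {F,K} G still reaches {H} ∋ H.
G↔H cannot be blocked by any observed set — no back-door set.
No mediator lies on a directed G→…→H path.
Neither criterion identifies P(H|do(G)) in this graph.

P(H|do(G)): not identifiable (no BD/FD set).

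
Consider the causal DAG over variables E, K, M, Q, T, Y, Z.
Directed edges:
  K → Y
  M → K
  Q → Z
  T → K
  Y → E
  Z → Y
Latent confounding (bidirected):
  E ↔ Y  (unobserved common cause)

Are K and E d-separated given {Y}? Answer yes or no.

No — K and E are d-connected given {Y}.

Bayes-Ball from K | {Y} reaches {E,M,Q,T,Z}.
E ∈ reach(K|{Y}) ⇒ K ⊥̸ E | {Y}.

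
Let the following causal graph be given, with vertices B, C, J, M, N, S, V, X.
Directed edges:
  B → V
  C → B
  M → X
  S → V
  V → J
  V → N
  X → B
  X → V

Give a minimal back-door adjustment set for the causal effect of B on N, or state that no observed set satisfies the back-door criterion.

B→N: minimal back-door set {X}.

desc(B)\{B}={J,N,V}; candidates ⊆ {C,M,S,X}.
size 0: {}; under {} B still reaches {C,J,M,N,V,X} ∋ N.
{X}: B⊥N given {X} in G with B→· removed — back-door holds.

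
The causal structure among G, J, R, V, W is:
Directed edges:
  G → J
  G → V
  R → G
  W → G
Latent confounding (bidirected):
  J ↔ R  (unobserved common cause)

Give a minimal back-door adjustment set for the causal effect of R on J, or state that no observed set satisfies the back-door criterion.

desc(R)\{R}={G,J,V}; candidates ⊆ {W}.
R↔J: latent back-door arc(s) into R.
size 0: {}; under {} R still reaches {J} ∋ J.
size 1: {W}; under {W} R still reaches {J} ∋ J.
R↔J cannot be blocked by any observed set — no back-door set.

R→J: no observed back-door set.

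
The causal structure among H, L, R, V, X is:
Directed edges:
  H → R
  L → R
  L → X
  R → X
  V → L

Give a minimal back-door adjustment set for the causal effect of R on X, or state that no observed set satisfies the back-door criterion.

R→X: minimal back-door set {L}.

desc(R)\{R}={X}; candidates ⊆ {H,L,V}.
size 0: {}; under {} R still reaches {H,L,V,X} ∋ X.
{L}: R⊥X given {L} in G with R→· removed — back-door holds.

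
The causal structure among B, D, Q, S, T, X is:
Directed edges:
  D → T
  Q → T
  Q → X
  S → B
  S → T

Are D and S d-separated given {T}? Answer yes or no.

No — D and S are d-connected given {T}.

Bayes-Ball from D | {T} reaches {B,Q,S,X}.
S ∈ reach(D|{T}) ⇒ D ⊥̸ S | {T}.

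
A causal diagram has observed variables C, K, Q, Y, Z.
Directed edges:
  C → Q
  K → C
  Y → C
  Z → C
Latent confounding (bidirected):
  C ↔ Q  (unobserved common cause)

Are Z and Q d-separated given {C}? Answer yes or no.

No — Z and Q are d-connected given {C}.

Bayes-Ball from Z | {C} reaches {K,Q,Y}.
Q ∈ reach(Z|{C}) ⇒ Z ⊥̸ Q | {C}.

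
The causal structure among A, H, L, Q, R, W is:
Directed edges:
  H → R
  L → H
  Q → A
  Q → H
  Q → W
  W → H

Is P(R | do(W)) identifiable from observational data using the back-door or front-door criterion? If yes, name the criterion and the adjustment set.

desc(W)\{W}={H,R}; candidates ⊆ {A,L,Q}.
size 0: {}; under {} W still reaches {A,H,Q,R} ∋ R.
{Q}: W⊥R given {Q} in G with W→· removed — back-door holds.
P(R|do(W)) = Σ_{Q} P(R|W,Q)·P(Q).

P(R|do(W)): backdoor, adjust for {Q}.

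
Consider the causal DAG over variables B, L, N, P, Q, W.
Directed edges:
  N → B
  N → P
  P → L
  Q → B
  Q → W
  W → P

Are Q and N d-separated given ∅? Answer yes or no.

Yes — Q ⊥ N | ∅.

Bayes-Ball from Q | ∅ reaches {B,L,P,W}.
N ∉ reach(Q|∅) ⇒ Q ⊥ N | ∅.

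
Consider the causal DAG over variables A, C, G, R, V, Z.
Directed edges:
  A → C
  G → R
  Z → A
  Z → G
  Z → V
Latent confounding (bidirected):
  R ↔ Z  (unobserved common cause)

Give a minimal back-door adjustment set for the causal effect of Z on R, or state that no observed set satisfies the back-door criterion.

Z→R: no observed back-door set.

desc(Z)\{Z}={A,C,G,R,V}; candidates ⊆ {—}.
Z↔R: latent back-door arc(s) into Z.
size 0: {}; under {} Z still reaches {R} ∋ R.
Z↔R cannot be blocked by any observed set — no back-door set.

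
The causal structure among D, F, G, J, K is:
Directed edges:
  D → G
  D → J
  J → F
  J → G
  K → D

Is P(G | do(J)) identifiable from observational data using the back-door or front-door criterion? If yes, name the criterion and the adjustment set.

desc(J)\{J}={F,G}; candidates ⊆ {D,K}.
size 0: {}; under {} J still reaches {D,G,K} ∋ G.
{D}: J⊥G given {D} in G with J→· removed — back-door holds.
P(G|do(J)) = Σ_{D} P(G|J,D)·P(D).

P(G|do(J)): backdoor, adjust for {D}.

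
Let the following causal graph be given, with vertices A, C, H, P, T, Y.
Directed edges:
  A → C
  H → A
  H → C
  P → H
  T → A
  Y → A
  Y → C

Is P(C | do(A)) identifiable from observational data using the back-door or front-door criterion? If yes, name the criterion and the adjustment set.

desc(A)\{A}={C}; candidates ⊆ {H,P,T,Y}.
size 0: {}; under {} A still reaches {C,H,P,T,Y} ∋ C.
size 1: {H}, {P}, {T} …(+1); under {H} A still reaches {C,T,Y} ∋ C.
{H,Y}: A⊥C given {H,Y} in G with A→· removed — back-door holds.
P(C|do(A)) = Σ_{H,Y} P(C|A,H,Y)·P(H,Y).

P(C|do(A)): backdoor, adjust for {H, Y}.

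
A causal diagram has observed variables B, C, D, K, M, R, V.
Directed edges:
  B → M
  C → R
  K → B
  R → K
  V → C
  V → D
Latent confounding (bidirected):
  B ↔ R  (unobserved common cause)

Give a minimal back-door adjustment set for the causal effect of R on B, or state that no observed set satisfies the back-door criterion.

R→B: no observed back-door set.

desc(R)\{R}={B,K,M}; candidates ⊆ {C,D,V}.
R↔B: latent back-door arc(s) into R.
size 0: {}; under {} R still reaches {B,C,D,M,V} ∋ B.
size 1: {C}, {D}, {V}; under {C} R still reaches {B,M} ∋ B.
size 2: {C,D}, {C,V}, {D,V}; under {C,D} R still reaches {B,M} ∋ B.
R↔B cannot be blocked by any observed set — no back-door set.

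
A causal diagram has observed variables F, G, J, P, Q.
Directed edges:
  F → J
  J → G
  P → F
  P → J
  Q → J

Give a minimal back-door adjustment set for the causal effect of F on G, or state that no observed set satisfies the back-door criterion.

desc(F)\{F}={G,J}; candidates ⊆ {P,Q}.
size 0: {}; under {} F still reaches {G,J,P} ∋ G.
{P}: F⊥G given {P} in G with F→· removed — back-door holds.

F→G: minimal back-door set {P}.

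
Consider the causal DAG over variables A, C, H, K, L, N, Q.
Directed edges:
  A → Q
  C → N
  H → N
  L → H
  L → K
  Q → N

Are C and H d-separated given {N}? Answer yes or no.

No — C and H are d-connected given {N}.

Bayes-Ball from C | {N} reaches {A,H,K,L,Q}.
H ∈ reach(C|{N}) ⇒ C ⊥̸ H | {N}.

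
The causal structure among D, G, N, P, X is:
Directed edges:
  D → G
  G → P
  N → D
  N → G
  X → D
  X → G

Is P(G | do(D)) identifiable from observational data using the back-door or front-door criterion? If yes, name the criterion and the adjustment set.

P(G|do(D)): backdoor, adjust for {N, X}.

desc(D)\{D}={G,P}; candidates ⊆ {N,X}.
size 0: {}; under {} D still reaches {G,N,P,X} ∋ G.
size 1: {N}, {X}; under {N} D still reaches {G,P,X} ∋ G.
{N,X}: D⊥G given {N,X} in G with D→· removed — back-door holds.
P(G|do(D)) = Σ_{N,X} P(G|D,N,X)·P(N,X).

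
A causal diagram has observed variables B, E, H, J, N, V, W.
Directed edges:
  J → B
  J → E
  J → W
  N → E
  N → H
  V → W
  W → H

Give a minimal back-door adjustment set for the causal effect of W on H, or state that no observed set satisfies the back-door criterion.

W→H: minimal back-door set ∅.

desc(W)\{W}={H}; candidates ⊆ {B,E,J,N,V}.
∅: W⊥H given ∅ in G with W→· removed — back-door holds.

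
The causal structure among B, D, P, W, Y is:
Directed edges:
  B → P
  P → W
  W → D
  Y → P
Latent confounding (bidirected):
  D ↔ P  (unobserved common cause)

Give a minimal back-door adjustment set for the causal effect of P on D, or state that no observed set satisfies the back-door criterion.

desc(P)\{P}={D,W}; candidates ⊆ {B,Y}.
P↔D: latent back-door arc(s) into P.
size 0: {}; under {} P still reaches {B,D,Y} ∋ D.
size 1: {B}, {Y}; under {B} P still reaches {D,Y} ∋ D.
size 2: {B,Y}; under {B,Y} P still reaches {D} ∋ D.
P↔D cannot be blocked by any observed set — no back-door set.

P→D: no observed back-door set.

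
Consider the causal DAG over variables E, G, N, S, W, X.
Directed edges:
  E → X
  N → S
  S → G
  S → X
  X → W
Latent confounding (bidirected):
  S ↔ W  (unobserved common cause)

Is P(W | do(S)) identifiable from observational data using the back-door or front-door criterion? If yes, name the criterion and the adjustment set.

desc(S)\{S}={G,W,X}; candidates ⊆ {E,N}.
S↔W: latent back-door arc(s) into S.
size 0: {}; under {} S still reaches {N,W} ∋ W.
size 1: {E}, {N}; under {E} S still reaches {N,W} ∋ W.
size 2: {E,N}; under {E,N} S still reaches {W} ∋ W.
S↔W cannot be blocked by any observed set — no back-door set.
{X}: (i) intercepts every directed S→W path; (ii) no back-door S→{X}; (iii) {S} blocks every back-door {X}→W. Front-door holds.
P(W|do(S)) = Σ_{X} P(X|S) Σ_{S'} P(W|X,S')P(S').

P(W|do(S)): frontdoor, adjust for {X}.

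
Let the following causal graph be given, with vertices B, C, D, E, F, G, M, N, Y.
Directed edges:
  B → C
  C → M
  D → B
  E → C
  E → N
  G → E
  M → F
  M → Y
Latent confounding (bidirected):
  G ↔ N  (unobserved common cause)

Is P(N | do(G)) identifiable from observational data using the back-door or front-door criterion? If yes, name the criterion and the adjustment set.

desc(G)\{G}={C,E,F,M,N,Y}; candidates ⊆ {B,D}.
G↔N: latent back-door arc(s) into G.
size 0: {}; under {} G still reaches {N} ∋ N.
size 1: {B}, {D}; under {B} G still reaches {N} ∋ N.
size 2: {B,D}; under {B,D} G still reaches {N} ∋ N.
G↔N cannot be blocked by any observed set — no back-door set.
{E}: (i) intercepts every directed G→N path; (ii) no back-door G→{E}; (iii) {G} blocks every back-door {E}→N. Front-door holds.
P(N|do(G)) = Σ_{E} P(E|G) Σ_{G'} P(N|E,G')P(G').

P(N|do(G)): frontdoor, adjust for {E}.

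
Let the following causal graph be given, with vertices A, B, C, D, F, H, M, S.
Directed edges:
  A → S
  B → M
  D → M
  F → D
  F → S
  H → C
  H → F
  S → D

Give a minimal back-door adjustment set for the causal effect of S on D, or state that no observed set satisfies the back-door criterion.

S→D: minimal back-door set {F}.

desc(S)\{S}={D,M}; candidates ⊆ {A,B,C,F,H}.
size 0: {}; under {} S still reaches {A,C,D,F,H,M} ∋ D.
{F}: S⊥D given {F} in G with S→· removed — back-door holds.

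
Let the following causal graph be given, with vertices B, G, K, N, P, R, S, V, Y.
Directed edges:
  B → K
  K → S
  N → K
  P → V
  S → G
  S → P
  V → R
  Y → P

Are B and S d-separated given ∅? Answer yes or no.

Bayes-Ball from B | ∅ reaches {G,K,P,R,S,V}.
S ∈ reach(B|∅) ⇒ B ⊥̸ S | ∅.

No — B and S are d-connected given ∅.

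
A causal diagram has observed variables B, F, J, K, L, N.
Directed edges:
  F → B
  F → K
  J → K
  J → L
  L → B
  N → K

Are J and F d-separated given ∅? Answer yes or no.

Yes — J ⊥ F | ∅.

Bayes-Ball from J | ∅ reaches {B,K,L}.
F ∉ reach(J|∅) ⇒ J ⊥ F | ∅.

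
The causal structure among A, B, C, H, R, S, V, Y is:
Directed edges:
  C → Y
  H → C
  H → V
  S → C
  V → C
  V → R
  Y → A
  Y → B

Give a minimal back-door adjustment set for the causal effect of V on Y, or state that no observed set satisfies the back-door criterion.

V→Y: minimal back-door set {H}.

desc(V)\{V}={A,B,C,R,Y}; candidates ⊆ {H,S}.
size 0: {}; under {} V still reaches {A,B,C,H,Y} ∋ Y.
{H}: V⊥Y given {H} in G with V→· removed — back-door holds.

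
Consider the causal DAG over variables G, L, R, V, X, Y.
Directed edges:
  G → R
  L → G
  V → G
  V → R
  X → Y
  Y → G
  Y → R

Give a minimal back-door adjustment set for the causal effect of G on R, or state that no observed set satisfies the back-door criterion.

desc(G)\{G}={R}; candidates ⊆ {L,V,X,Y}.
size 0: {}; under {} G still reaches {L,R,V,X,Y} ∋ R.
size 1: {L}, {V}, {X} …(+1); under {L} G still reaches {R,V,X,Y} ∋ R.
{V,Y}: G⊥R given {V,Y} in G with G→· removed — back-door holds.

G→R: minimal back-door set {V, Y}.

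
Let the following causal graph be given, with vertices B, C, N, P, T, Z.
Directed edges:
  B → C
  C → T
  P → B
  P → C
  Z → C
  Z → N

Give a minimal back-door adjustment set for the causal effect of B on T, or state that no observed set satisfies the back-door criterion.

B→T: minimal back-door set {P}.

desc(B)\{B}={C,T}; candidates ⊆ {N,P,Z}.
size 0: {}; under {} B still reaches {C,P,T} ∋ T.
{P}: B⊥T given {P} in G with B→· removed — back-door holds.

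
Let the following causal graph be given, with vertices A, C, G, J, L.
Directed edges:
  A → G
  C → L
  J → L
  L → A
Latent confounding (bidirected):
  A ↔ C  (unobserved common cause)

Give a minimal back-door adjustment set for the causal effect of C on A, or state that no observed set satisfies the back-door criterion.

desc(C)\{C}={A,G,L}; candidates ⊆ {J}.
C↔A: latent back-door arc(s) into C.
size 0: {}; under {} C still reaches {A,G} ∋ A.
size 1: {J}; under {J} C still reaches {A,G} ∋ A.
C↔A cannot be blocked by any observed set — no back-door set.

C→A: no observed back-door set.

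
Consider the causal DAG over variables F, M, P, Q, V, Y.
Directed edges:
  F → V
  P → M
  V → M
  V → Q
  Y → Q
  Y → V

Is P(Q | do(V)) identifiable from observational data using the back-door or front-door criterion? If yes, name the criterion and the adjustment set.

P(Q|do(V)): backdoor, adjust for {Y}.

desc(V)\{V}={M,Q}; candidates ⊆ {F,P,Y}.
size 0: {}; under {} V still reaches {F,Q,Y} ∋ Q.
{Y}: V⊥Q given {Y} in G with V→· removed — back-door holds.
P(Q|do(V)) = Σ_{Y} P(Q|V,Y)·P(Y).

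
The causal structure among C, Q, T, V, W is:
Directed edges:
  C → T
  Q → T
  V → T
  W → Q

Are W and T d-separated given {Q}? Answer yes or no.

Bayes-Ball from W | {Q} reaches ∅.
T ∉ reach(W|{Q}) ⇒ W ⊥ T | {Q}.

Yes — W ⊥ T | {Q}.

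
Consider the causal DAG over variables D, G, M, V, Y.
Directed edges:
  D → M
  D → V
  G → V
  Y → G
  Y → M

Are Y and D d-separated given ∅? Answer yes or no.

Bayes-Ball from Y | ∅ reaches {G,M,V}.
D ∉ reach(Y|∅) ⇒ Y ⊥ D | ∅.

Yes — Y ⊥ D | ∅.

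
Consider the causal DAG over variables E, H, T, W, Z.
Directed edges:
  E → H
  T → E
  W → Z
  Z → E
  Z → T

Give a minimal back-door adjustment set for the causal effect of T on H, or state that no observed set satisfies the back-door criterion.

desc(T)\{T}={E,H}; candidates ⊆ {W,Z}.
size 0: {}; under {} T still reaches {E,H,W,Z} ∋ H.
{Z}: T⊥H given {Z} in G with T→· removed — back-door holds.

T→H: minimal back-door set {Z}.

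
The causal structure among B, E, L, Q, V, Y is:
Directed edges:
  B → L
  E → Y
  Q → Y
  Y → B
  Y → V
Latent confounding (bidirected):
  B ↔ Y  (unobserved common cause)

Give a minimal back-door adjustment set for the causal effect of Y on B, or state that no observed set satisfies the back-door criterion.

Y→B: no observed back-door set.

desc(Y)\{Y}={B,L,V}; candidates ⊆ {E,Q}.
Y↔B: latent back-door arc(s) into Y.
size 0: {}; under {} Y still reaches {B,E,L,Q} ∋ B.
size 1: {E}, {Q}; under {E} Y still reaches {B,L,Q} ∋ B.
size 2: {E,Q}; under {E,Q} Y still reaches {B,L} ∋ B.
Y↔B cannot be blocked by any observed set — no back-door set.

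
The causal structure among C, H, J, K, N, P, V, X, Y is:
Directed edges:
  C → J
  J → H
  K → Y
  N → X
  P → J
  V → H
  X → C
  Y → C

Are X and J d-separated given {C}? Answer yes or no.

Yes — X ⊥ J | {C}.

Bayes-Ball from X | {C} reaches {K,N,Y}.
J ∉ reach(X|{C}) ⇒ X ⊥ J | {C}.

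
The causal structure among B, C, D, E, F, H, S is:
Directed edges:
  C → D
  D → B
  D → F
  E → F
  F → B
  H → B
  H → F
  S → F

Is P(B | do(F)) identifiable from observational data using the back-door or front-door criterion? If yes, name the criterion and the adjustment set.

P(B|do(F)): backdoor, adjust for {D, H}.

desc(F)\{F}={B}; candidates ⊆ {C,D,E,H,S}.
size 0: {}; under {} F still reaches {B,C,D,E,H,S} ∋ B.
size 1: {C}, {D}, {E} …(+2); under {C} F still reaches {B,D,E,H,S} ∋ B.
{D,H}: F⊥B given {D,H} in G with F→· removed — back-door holds.
P(B|do(F)) = Σ_{D,H} P(B|F,D,H)·P(D,H).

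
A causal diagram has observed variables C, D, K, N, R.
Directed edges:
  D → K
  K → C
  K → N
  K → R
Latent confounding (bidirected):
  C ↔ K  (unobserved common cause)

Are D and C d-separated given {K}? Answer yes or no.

Bayes-Ball from D | {K} reaches {C}.
C ∈ reach(D|{K}) ⇒ D ⊥̸ C | {K}.

No — D and C are d-connected given {K}.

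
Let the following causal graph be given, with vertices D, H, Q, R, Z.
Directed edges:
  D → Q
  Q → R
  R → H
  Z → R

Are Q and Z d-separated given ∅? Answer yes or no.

Yes — Q ⊥ Z | ∅.

Bayes-Ball from Q | ∅ reaches {D,H,R}.
Z ∉ reach(Q|∅) ⇒ Q ⊥ Z | ∅.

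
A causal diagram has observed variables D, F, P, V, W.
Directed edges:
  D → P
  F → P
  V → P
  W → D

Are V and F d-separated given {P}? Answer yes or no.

Bayes-Ball from V | {P} reaches {D,F,W}.
F ∈ reach(V|{P}) ⇒ V ⊥̸ F | {P}.

No — V and F are d-connected given {P}.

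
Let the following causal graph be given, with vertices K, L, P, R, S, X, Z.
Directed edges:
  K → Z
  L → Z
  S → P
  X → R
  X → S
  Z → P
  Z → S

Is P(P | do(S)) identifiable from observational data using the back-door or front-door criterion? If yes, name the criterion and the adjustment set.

P(P|do(S)): backdoor, adjust for {Z}.

desc(S)\{S}={P}; candidates ⊆ {K,L,R,X,Z}.
size 0: {}; under {} S still reaches {K,L,P,R,X,Z} ∋ P.
{Z}: S⊥P given {Z} in G with S→· removed — back-door holds.
P(P|do(S)) = Σ_{Z} P(P|S,Z)·P(Z).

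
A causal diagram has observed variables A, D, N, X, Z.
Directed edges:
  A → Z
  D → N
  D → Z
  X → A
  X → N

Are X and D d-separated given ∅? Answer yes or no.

Yes — X ⊥ D | ∅.

Bayes-Ball from X | ∅ reaches {A,N,Z}.
D ∉ reach(X|∅) ⇒ X ⊥ D | ∅.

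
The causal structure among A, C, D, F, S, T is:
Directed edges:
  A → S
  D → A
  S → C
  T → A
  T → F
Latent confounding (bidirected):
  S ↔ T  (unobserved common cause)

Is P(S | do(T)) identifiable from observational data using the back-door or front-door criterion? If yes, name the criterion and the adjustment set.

P(S|do(T)): frontdoor, adjust for {A}.

desc(T)\{T}={A,C,F,S}; candidates ⊆ {D}.
T↔S: latent back-door arc(s) into T.
size 0: {}; under {} T still reaches {C,S} ∋ S.
size 1: {D}; under {D} T still reaches {C,S} ∋ S.
T↔S cannot be blocked by any observed set — no back-door set.
{A}: (i) intercepts every directed T→S path; (ii) no back-door T→{A}; (iii) {T} blocks every back-door {A}→S. Front-door holds.
P(S|do(T)) = Σ_{A} P(A|T) Σ_{T'} P(S|A,T')P(T').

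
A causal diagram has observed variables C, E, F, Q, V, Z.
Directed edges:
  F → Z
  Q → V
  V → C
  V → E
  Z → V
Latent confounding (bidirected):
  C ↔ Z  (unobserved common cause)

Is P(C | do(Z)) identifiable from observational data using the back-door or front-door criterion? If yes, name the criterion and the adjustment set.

desc(Z)\{Z}={C,E,V}; candidates ⊆ {F,Q}.
Z↔C: latent back-door arc(s) into Z.
size 0: {}; under {} Z still reaches {C,F} ∋ C.
size 1: {F}, {Q}; under {F} Z still reaches {C} ∋ C.
size 2: {F,Q}; under {F,Q} Z still reaches {C} ∋ C.
Z↔C cannot be blocked by any observed set — no back-door set.
{V}: (i) intercepts every directed Z→C path; (ii) no back-door Z→{V}; (iii) {Z} blocks every back-door {V}→C. Front-door holds.
P(C|do(Z)) = Σ_{V} P(V|Z) Σ_{Z'} P(C|V,Z')P(Z').

P(C|do(Z)): frontdoor, adjust for {V}.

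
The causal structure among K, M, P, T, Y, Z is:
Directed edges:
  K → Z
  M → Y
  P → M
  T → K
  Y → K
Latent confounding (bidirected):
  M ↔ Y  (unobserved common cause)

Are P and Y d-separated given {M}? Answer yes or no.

Bayes-Ball from P | {M} reaches {K,Y,Z}.
Y ∈ reach(P|{M}) ⇒ P ⊥̸ Y | {M}.

No — P and Y are d-connected given {M}.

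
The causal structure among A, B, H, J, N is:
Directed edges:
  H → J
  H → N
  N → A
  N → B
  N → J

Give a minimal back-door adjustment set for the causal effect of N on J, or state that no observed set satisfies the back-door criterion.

desc(N)\{N}={A,B,J}; candidates ⊆ {H}.
size 0: {}; under {} N still reaches {H,J} ∋ J.
{H}: N⊥J given {H} in G with N→· removed — back-door holds.

N→J: minimal back-door set {H}.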